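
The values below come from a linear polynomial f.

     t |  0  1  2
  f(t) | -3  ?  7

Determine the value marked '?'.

On equispaced nodes a degree-1 polynomial has vanishing second forward difference, so
  f(0) - 2·f(1) + f(2) = 0.
Substituting the known values and solving for f(1):
  -2·f(1) = -4
  f(1) = 2.

2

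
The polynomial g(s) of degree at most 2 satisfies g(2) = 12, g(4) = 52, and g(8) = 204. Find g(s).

g(s) = 3s^2 + 2s - 4

Write g(s) = as^2 + bs + c. Substituting each data point gives a linear system:
  4a + 2b + c = 12
  16a + 4b + c = 52
  64a + 8b + c = 204
Solving the system yields a = 3, b = 2, c = -4.
So g(s) = 3s^2 + 2s - 4.
Check: g(2) = 12. ✓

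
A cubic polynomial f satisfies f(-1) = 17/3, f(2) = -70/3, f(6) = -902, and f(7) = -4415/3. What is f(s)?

f(s) = -5s^3 + 5s^2 + (1/3)s - 4

Write f(s) = as^3 + bs^2 + cs + d. Substituting each data point gives a linear system:
  -a + b - c + d = 17/3
  8a + 4b + 2c + d = -70/3
  216a + 36b + 6c + d = -902
  343a + 49b + 7c + d = -4415/3
Solving the system yields a = -5, b = 5, c = 1/3, d = -4.
So f(s) = -5s^3 + 5s^2 + (1/3)s - 4.
Check: f(6) = -902. ✓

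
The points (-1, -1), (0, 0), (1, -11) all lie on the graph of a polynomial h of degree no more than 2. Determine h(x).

h(x) = -6x^2 - 5x

Write h(x) = ax^2 + bx + c. Substituting each data point gives a linear system:
  a - b + c = -1
  c = 0
  a + b + c = -11
Solving the system yields a = -6, b = -5, c = 0.
So h(x) = -6x² - 5x.
Check: h(-1) = -1. ✓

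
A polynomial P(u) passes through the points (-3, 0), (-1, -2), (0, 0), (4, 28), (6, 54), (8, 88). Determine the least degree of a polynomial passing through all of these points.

2

Divided differences on the nodes -3, -1, 0, 4, 6, 8:
  order 0: 0  -2  0  28  54  88
  order 1: -1  2  7  13  17
  order 2: 1  1  1  1
  order 3: 0  0  0
  order 4: 0  0
  order 5: 0
The order-2 divided differences are all 1 (nonzero) and every higher order vanishes, so the data lies on a polynomial of degree exactly 2.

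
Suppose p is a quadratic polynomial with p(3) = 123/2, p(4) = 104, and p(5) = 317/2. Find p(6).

225

Using the Lagrange interpolation formula with nodes 3, 4, 5:
  L_0(n) = (n - 4)(n - 5) / 2
  L_1(n) = (n - 3)(n - 5) / -1
  L_2(n) = (n - 3)(n - 4) / 2
Then p(n) = 123/2·L_0(n) + 104·L_1(n) + 317/2·L_2(n).
Expanding and collecting terms gives p(n) = 6n^2 + (1/2)n + 6.
Evaluating at n = 6: p(6) = 225.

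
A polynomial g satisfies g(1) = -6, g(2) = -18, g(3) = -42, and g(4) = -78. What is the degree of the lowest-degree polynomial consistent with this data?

2

Forward differences of the values at s = 1, 2, 3, 4:
  g  : -6  -18  -42  -78
  Δ  : -12  -24  -36
  Δ^2: -12  -12
  Δ^3: 0
The second differences are constant (-12) and nonzero, while all higher differences vanish, so the minimal degree is 2.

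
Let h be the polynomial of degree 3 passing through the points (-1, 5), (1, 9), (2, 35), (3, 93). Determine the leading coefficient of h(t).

Write h(t) = at^3 + bt^2 + ct + d. Substituting each data point gives a linear system:
  -a + b - c + d = 5
  a + b + c + d = 9
  8a + 4b + 2c + d = 35
  27a + 9b + 3c + d = 93
Solving the system yields a = 2, b = 4, c = 0, d = 3.
So h(t) = 2t^3 + 4t^2 + 3.
The leading coefficient is 2.

2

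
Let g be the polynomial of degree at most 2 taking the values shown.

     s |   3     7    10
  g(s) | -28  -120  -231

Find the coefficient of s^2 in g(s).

Write g(s) = as^2 + bs + c. Substituting each data point gives a linear system:
  9a + 3b + c = -28
  49a + 7b + c = -120
  100a + 10b + c = -231
Solving the system yields a = -2, b = -3, c = -1.
So g(s) = -2s^2 - 3s - 1.
The leading coefficient is -2.

-2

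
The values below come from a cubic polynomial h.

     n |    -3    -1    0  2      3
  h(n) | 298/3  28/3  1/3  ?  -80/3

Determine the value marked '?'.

-17/3

The 4 known points determine the degree-3 polynomial uniquely.
Write h(n) = an^3 + bn^2 + cn + d. Substituting each data point gives a linear system:
  -27a + 9b - 3c + d = 298/3
  -a + b - c + d = 28/3
  d = 1/3
  27a + 9b + 3c + d = -80/3
Solving the system yields a = -2, b = 4, c = -3, d = 1/3.
So h(n) = -2n³ + 4n² - 3n + 1/3.
Then h(2) = -17/3.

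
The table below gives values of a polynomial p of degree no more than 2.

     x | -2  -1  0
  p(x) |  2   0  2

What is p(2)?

18

Using the Lagrange interpolation formula with nodes -2, -1, 0:
  L_0(x) = (x + 1)x / 2
  L_1(x) = (x + 2)x / -1
  L_2(x) = (x + 2)(x + 1) / 2
Then p(x) = 2·L_0(x) + 0·L_1(x) + 2·L_2(x).
Expanding and collecting terms gives p(x) = 2x^2 + 4x + 2.
Evaluating at x = 2: p(2) = 18.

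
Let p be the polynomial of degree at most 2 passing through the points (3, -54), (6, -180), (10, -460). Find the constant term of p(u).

Write p(u) = au^2 + bu + c. Substituting each data point gives a linear system:
  9a + 3b + c = -54
  36a + 6b + c = -180
  100a + 10b + c = -460
Solving the system yields a = -4, b = -6, c = 0.
So p(u) = -4u^2 - 6u.
The constant term is 0.

0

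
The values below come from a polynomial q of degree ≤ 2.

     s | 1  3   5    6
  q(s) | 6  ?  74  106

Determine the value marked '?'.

The 3 known points determine the degree-2 polynomial uniquely.
Write q(s) = as^2 + bs + c. Substituting each data point gives a linear system:
  a + b + c = 6
  25a + 5b + c = 74
  36a + 6b + c = 106
Solving the system yields a = 3, b = -1, c = 4.
So q(s) = 3s² - s + 4.
Then q(3) = 28.

28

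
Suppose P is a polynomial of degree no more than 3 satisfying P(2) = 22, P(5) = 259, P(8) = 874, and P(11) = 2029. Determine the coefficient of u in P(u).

-2

Write P(u) = au^3 + bu^2 + cu + d. Substituting each data point gives a linear system:
  8a + 4b + 2c + d = 22
  125a + 25b + 5c + d = 259
  512a + 64b + 8c + d = 874
  1331a + 121b + 11c + d = 2029
Solving the system yields a = 1, b = 6, c = -2, d = -6.
So P(u) = u^3 + 6u^2 - 2u - 6.
The coefficient of u is -2.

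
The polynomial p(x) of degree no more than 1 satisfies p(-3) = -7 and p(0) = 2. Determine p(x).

p(x) = 3x + 2

Write p(x) = ax + b. Substituting each data point gives a linear system:
  -3a + b = -7
  b = 2
Solving the system yields a = 3, b = 2.
So p(x) = 3x + 2.
Check: p(0) = 2. ✓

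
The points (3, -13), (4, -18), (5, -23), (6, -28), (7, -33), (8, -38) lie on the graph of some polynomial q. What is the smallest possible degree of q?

1

Forward differences of the values at u = 3, 4, 5, 6, 7, 8:
  q  : -13  -18  -23  -28  -33  -38
  Δ  : -5  -5  -5  -5  -5
  Δ^2: 0  0  0  0
  Δ^3: 0  0  0
  Δ^4: 0  0
  Δ^5: 0
The first differences are constant (-5) and nonzero, while all higher differences vanish, so the minimal degree is 1.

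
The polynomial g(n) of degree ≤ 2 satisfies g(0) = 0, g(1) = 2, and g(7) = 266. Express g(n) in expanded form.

Using the Lagrange interpolation formula with nodes 0, 1, 7:
  L_0(n) = (n - 1)(n - 7) / 7
  L_1(n) = n(n - 7) / -6
  L_2(n) = n(n - 1) / 42
Then g(n) = 0·L_0(n) + 2·L_1(n) + 266·L_2(n).
Expanding and collecting terms gives g(n) = 6n² - 4n.
Check: g(1) = 2. ✓

g(n) = 6n^2 - 4n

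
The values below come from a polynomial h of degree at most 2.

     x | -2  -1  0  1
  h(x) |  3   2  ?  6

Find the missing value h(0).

3

The 3 known points determine the degree-2 polynomial uniquely.
Write h(x) = ax^2 + bx + c. Substituting each data point gives a linear system:
  4a - 2b + c = 3
  a - b + c = 2
  a + b + c = 6
Solving the system yields a = 1, b = 2, c = 3.
So h(x) = x^2 + 2x + 3.
Then h(0) = 3.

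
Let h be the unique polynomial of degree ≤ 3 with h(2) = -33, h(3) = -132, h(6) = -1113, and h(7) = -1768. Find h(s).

Write h(s) = as^3 + bs^2 + cs + d. Substituting each data point gives a linear system:
  8a + 4b + 2c + d = -33
  27a + 9b + 3c + d = -132
  216a + 36b + 6c + d = -1113
  343a + 49b + 7c + d = -1768
Solving the system yields a = -5, b = -2, c = 6, d = 3.
So h(s) = -5s³ - 2s² + 6s + 3.
Check: h(7) = -1768. ✓

h(s) = -5s^3 - 2s^2 + 6s + 3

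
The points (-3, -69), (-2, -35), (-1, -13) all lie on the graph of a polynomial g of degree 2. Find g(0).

Write g(u) = au^2 + bu + c. Substituting each data point gives a linear system:
  9a - 3b + c = -69
  4a - 2b + c = -35
  a - b + c = -13
Solving the system yields a = -6, b = 4, c = -3.
So g(u) = -6u^2 + 4u - 3.
Then g(0) = -3.

-3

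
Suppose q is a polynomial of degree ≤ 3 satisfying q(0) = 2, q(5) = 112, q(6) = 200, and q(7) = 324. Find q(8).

490

Write q(u) = au^3 + bu^2 + cu + d. Substituting each data point gives a linear system:
  d = 2
  125a + 25b + 5c + d = 112
  216a + 36b + 6c + d = 200
  343a + 49b + 7c + d = 324
Solving the system yields a = 1, b = 0, c = -3, d = 2.
So q(u) = u^3 - 3u + 2.
Then q(8) = 490.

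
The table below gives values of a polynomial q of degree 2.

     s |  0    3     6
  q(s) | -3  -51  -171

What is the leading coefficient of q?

-4

Write q(s) = as^2 + bs + c. Substituting each data point gives a linear system:
  c = -3
  9a + 3b + c = -51
  36a + 6b + c = -171
Solving the system yields a = -4, b = -4, c = -3.
So q(s) = -4s² - 4s - 3.
The leading coefficient is -4.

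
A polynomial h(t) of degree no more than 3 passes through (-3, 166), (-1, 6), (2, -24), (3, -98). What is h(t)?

h(t) = -5t^3 + 4t^2 + t - 2

Write h(t) = at^3 + bt^2 + ct + d. Substituting each data point gives a linear system:
  -27a + 9b - 3c + d = 166
  -a + b - c + d = 6
  8a + 4b + 2c + d = -24
  27a + 9b + 3c + d = -98
Solving the system yields a = -5, b = 4, c = 1, d = -2.
So h(t) = -5t^3 + 4t^2 + t - 2.
Check: h(-1) = 6. ✓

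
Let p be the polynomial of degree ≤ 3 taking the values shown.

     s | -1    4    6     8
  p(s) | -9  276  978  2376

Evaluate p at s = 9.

3411

Using the Lagrange interpolation formula with nodes -1, 4, 6, 8:
  L_0(s) = (s - 4)(s - 6)(s - 8) / -315
  L_1(s) = (s + 1)(s - 6)(s - 8) / 40
  L_2(s) = (s + 1)(s - 4)(s - 8) / -28
  L_3(s) = (s + 1)(s - 4)(s - 6) / 72
Then p(s) = -9·L_0(s) + 276·L_1(s) + 978·L_2(s) + 2376·L_3(s).
Expanding and collecting terms gives p(s) = 5s³ - 3s² + s.
Evaluating at s = 9: p(9) = 3411.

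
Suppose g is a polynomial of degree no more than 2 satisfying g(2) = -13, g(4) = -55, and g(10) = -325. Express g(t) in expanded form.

Write g(t) = at^2 + bt + c. Substituting each data point gives a linear system:
  4a + 2b + c = -13
  16a + 4b + c = -55
  100a + 10b + c = -325
Solving the system yields a = -3, b = -3, c = 5.
So g(t) = -3t^2 - 3t + 5.
Check: g(2) = -13. ✓

g(t) = -3t^2 - 3t + 5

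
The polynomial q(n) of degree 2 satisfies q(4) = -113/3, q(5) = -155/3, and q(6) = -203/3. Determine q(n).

Write q(n) = an^2 + bn + c. Substituting each data point gives a linear system:
  16a + 4b + c = -113/3
  25a + 5b + c = -155/3
  36a + 6b + c = -203/3
Solving the system yields a = -1, b = -5, c = -5/3.
So q(n) = -n² - 5n - 5/3.
Check: q(4) = -113/3. ✓

q(n) = -n^2 - 5n - 5/3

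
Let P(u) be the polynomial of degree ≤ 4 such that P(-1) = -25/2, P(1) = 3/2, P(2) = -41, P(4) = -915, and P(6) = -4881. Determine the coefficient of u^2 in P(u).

Write P(u) = au^4 + bu^3 + cu^2 + du + e. Substituting each data point gives a linear system:
  a - b + c - d + e = -25/2
  a + b + c + d + e = 3/2
  16a + 8b + 4c + 2d + e = -41
  256a + 64b + 16c + 4d + e = -915
  1296a + 216b + 36c + 6d + e = -4881
Solving the system yields a = -4, b = 1, c = 3/2, d = 6, e = -3.
So P(u) = -4u^4 + u^3 + (3/2)u^2 + 6u - 3.
The coefficient of u^2 is 3/2.

3/2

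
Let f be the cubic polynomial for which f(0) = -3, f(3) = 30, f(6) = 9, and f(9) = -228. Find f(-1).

2

Using the Lagrange interpolation formula with nodes 0, 3, 6, 9:
  L_0(s) = (s - 3)(s - 6)(s - 9) / -162
  L_1(s) = s(s - 6)(s - 9) / 54
  L_2(s) = s(s - 3)(s - 9) / -54
  L_3(s) = s(s - 3)(s - 6) / 162
Then f(s) = -3·L_0(s) + 30·L_1(s) + 9·L_2(s) - 228·L_3(s).
Expanding and collecting terms gives f(s) = -s^3 + 6s^2 + 2s - 3.
Evaluating at s = -1: f(-1) = 2.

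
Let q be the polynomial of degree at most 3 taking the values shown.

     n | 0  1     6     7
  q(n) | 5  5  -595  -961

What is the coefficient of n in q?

Write q(n) = an^3 + bn^2 + cn + d. Substituting each data point gives a linear system:
  d = 5
  a + b + c + d = 5
  216a + 36b + 6c + d = -595
  343a + 49b + 7c + d = -961
Solving the system yields a = -3, b = 1, c = 2, d = 5.
So q(n) = -3n^3 + n^2 + 2n + 5.
The coefficient of n is 2.

2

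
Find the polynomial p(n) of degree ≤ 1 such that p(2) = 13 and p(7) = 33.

p(n) = 4n + 5

Using the Lagrange interpolation formula with nodes 2, 7:
  L_0(n) = (n - 7) / -5
  L_1(n) = (n - 2) / 5
Then p(n) = 13·L_0(n) + 33·L_1(n).
Expanding and collecting terms gives p(n) = 4n + 5.
Check: p(7) = 33. ✓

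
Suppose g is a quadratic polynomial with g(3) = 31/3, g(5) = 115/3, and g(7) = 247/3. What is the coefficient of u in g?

Write g(u) = au^2 + bu + c. Substituting each data point gives a linear system:
  9a + 3b + c = 31/3
  25a + 5b + c = 115/3
  49a + 7b + c = 247/3
Solving the system yields a = 2, b = -2, c = -5/3.
So g(u) = 2u² - 2u - 5/3.
The coefficient of u is -2.

-2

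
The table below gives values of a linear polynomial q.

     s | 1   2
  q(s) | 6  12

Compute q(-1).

Write q(s) = as + b. Substituting each data point gives a linear system:
  a + b = 6
  2a + b = 12
Solving the system yields a = 6, b = 0.
So q(s) = 6s.
Then q(-1) = -6.

-6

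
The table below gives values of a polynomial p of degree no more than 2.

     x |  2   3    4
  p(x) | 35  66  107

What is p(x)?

p(x) = 5x^2 + 6x + 3

Write p(x) = ax^2 + bx + c. Substituting each data point gives a linear system:
  4a + 2b + c = 35
  9a + 3b + c = 66
  16a + 4b + c = 107
Solving the system yields a = 5, b = 6, c = 3.
So p(x) = 5x² + 6x + 3.
Check: p(4) = 107. ✓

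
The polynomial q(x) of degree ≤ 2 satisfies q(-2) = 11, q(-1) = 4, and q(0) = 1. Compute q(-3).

22

Write q(x) = ax^2 + bx + c. Substituting each data point gives a linear system:
  4a - 2b + c = 11
  a - b + c = 4
  c = 1
Solving the system yields a = 2, b = -1, c = 1.
So q(x) = 2x² - x + 1.
Then q(-3) = 22.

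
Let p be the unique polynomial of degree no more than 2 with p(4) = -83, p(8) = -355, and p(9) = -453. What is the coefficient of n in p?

Write p(n) = an^2 + bn + c. Substituting each data point gives a linear system:
  16a + 4b + c = -83
  64a + 8b + c = -355
  81a + 9b + c = -453
Solving the system yields a = -6, b = 4, c = -3.
So p(n) = -6n² + 4n - 3.
The coefficient of n is 4.

4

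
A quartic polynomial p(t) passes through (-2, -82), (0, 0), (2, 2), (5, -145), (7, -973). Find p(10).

-5590

Write p(t) = at^4 + bt^3 + ct^2 + dt + e. Substituting each data point gives a linear system:
  16a - 8b + 4c - 2d + e = -82
  e = 0
  16a + 8b + 4c + 2d + e = 2
  625a + 125b + 25c + 5d + e = -145
  2401a + 343b + 49c + 7d + e = -973
Solving the system yields a = -1, b = 5, c = -6, d = 1, e = 0.
So p(t) = -t^4 + 5t^3 - 6t^2 + t.
Then p(10) = -5590.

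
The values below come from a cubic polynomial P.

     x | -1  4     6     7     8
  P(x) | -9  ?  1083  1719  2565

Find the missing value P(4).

321

The 4 known points determine the degree-3 polynomial uniquely.
Write P(x) = ax^3 + bx^2 + cx + d. Substituting each data point gives a linear system:
  -a + b - c + d = -9
  216a + 36b + 6c + d = 1083
  343a + 49b + 7c + d = 1719
  512a + 64b + 8c + d = 2565
Solving the system yields a = 5, b = 0, c = 1, d = -3.
So P(x) = 5x³ + x - 3.
Then P(4) = 321.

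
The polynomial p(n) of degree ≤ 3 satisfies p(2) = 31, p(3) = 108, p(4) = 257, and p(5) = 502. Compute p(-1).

-8

Using the Lagrange interpolation formula with nodes 2, 3, 4, 5:
  L_0(n) = (n - 3)(n - 4)(n - 5) / -6
  L_1(n) = (n - 2)(n - 4)(n - 5) / 2
  L_2(n) = (n - 2)(n - 3)(n - 5) / -2
  L_3(n) = (n - 2)(n - 3)(n - 4) / 6
Then p(n) = 31·L_0(n) + 108·L_1(n) + 257·L_2(n) + 502·L_3(n).
Expanding and collecting terms gives p(n) = 4n^3 + n - 3.
Evaluating at n = -1: p(-1) = -8.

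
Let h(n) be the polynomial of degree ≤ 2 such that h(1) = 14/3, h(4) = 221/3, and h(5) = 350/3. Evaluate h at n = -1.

Write h(n) = an^2 + bn + c. Substituting each data point gives a linear system:
  a + b + c = 14/3
  16a + 4b + c = 221/3
  25a + 5b + c = 350/3
Solving the system yields a = 5, b = -2, c = 5/3.
So h(n) = 5n² - 2n + 5/3.
Then h(-1) = 26/3.

26/3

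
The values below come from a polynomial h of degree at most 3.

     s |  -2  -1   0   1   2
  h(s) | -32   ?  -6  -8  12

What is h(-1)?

On equispaced nodes a degree-3 polynomial has vanishing fourth forward difference, so
  h(-2) - 4·h(-1) + 6·h(0) - 4·h(1) + h(2) = 0.
Substituting the known values and solving for h(-1):
  -4·h(-1) = 24
  h(-1) = -6.

-6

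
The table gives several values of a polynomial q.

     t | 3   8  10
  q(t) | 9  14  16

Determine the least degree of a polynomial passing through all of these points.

1

Divided differences on the nodes 3, 8, 10:
  order 0: 9  14  16
  order 1: 1  1
  order 2: 0
The order-1 divided differences are all 1 (nonzero) and every higher order vanishes, so the data lies on a polynomial of degree exactly 1.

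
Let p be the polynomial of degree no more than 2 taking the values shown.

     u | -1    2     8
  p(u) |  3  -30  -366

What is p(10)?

-558

Using the Lagrange interpolation formula with nodes -1, 2, 8:
  L_0(u) = (u - 2)(u - 8) / 27
  L_1(u) = (u + 1)(u - 8) / -18
  L_2(u) = (u + 1)(u - 2) / 54
Then p(u) = 3·L_0(u) - 30·L_1(u) - 366·L_2(u).
Expanding and collecting terms gives p(u) = -5u² - 6u + 2.
Evaluating at u = 10: p(10) = -558.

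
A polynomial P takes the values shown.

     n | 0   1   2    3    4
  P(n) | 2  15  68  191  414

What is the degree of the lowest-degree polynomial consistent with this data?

Forward differences of the values at n = 0, 1, 2, 3, 4:
  P  : 2  15  68  191  414
  Δ  : 13  53  123  223
  Δ^2: 40  70  100
  Δ^3: 30  30
  Δ^4: 0
The third differences are constant (30) and nonzero, while all higher differences vanish, so the minimal degree is 3.

3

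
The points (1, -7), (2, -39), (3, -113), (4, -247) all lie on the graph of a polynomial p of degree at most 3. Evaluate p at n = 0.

Forward differences of the values at n = 1, 2, 3, 4:
  p  : -7  -39  -113  -247
  Δ  : -32  -74  -134
  Δ^2: -42  -60
  Δ^3: -18
The third differences are constant, confirming degree 3.
Interpolating (Newton forward form) and evaluating at n = 0 gives p(0) = 1.

1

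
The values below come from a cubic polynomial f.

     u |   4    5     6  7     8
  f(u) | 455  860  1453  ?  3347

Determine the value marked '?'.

The 4 known points determine the degree-3 polynomial uniquely.
Write f(u) = au^3 + bu^2 + cu + d. Substituting each data point gives a linear system:
  64a + 16b + 4c + d = 455
  125a + 25b + 5c + d = 860
  216a + 36b + 6c + d = 1453
  512a + 64b + 8c + d = 3347
Solving the system yields a = 6, b = 4, c = 3, d = -5.
So f(u) = 6u³ + 4u² + 3u - 5.
Then f(7) = 2270.

2270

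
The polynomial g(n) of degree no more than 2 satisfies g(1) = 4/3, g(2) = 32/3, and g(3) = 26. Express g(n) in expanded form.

Write g(n) = an^2 + bn + c. Substituting each data point gives a linear system:
  a + b + c = 4/3
  4a + 2b + c = 32/3
  9a + 3b + c = 26
Solving the system yields a = 3, b = 1/3, c = -2.
So g(n) = 3n^2 + (1/3)n - 2.
Check: g(2) = 32/3. ✓

g(n) = 3n^2 + (1/3)n - 2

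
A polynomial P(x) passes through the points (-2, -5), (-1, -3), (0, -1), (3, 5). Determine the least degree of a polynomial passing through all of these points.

Divided differences on the nodes -2, -1, 0, 3:
  order 0: -5  -3  -1  5
  order 1: 2  2  2
  order 2: 0  0
  order 3: 0
The order-1 divided differences are all 2 (nonzero) and every higher order vanishes, so the data lies on a polynomial of degree exactly 1.

1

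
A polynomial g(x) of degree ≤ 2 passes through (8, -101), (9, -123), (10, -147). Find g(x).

g(x) = -x^2 - 5x + 3

Using the Lagrange interpolation formula with nodes 8, 9, 10:
  L_0(x) = (x - 9)(x - 10) / 2
  L_1(x) = (x - 8)(x - 10) / -1
  L_2(x) = (x - 8)(x - 9) / 2
Then g(x) = -101·L_0(x) - 123·L_1(x) - 147·L_2(x).
Expanding and collecting terms gives g(x) = -x^2 - 5x + 3.
Check: g(10) = -147. ✓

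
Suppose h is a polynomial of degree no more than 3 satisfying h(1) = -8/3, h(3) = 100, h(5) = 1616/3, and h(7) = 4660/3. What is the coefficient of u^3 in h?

5

Write h(u) = au^3 + bu^2 + cu + d. Substituting each data point gives a linear system:
  a + b + c + d = -8/3
  27a + 9b + 3c + d = 100
  125a + 25b + 5c + d = 1616/3
  343a + 49b + 7c + d = 4660/3
Solving the system yields a = 5, b = -3, c = -5/3, d = -3.
So h(u) = 5u^3 - 3u^2 - (5/3)u - 3.
The leading coefficient is 5.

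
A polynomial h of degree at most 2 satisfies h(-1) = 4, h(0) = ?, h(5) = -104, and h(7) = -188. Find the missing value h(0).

The 3 known points determine the degree-2 polynomial uniquely.
Write h(u) = au^2 + bu + c. Substituting each data point gives a linear system:
  a - b + c = 4
  25a + 5b + c = -104
  49a + 7b + c = -188
Solving the system yields a = -3, b = -6, c = 1.
So h(u) = -3u^2 - 6u + 1.
Then h(0) = 1.

1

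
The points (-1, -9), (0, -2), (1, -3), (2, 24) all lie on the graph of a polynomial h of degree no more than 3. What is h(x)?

Write h(x) = ax^3 + bx^2 + cx + d. Substituting each data point gives a linear system:
  -a + b - c + d = -9
  d = -2
  a + b + c + d = -3
  8a + 4b + 2c + d = 24
Solving the system yields a = 6, b = -4, c = -3, d = -2.
So h(x) = 6x^3 - 4x^2 - 3x - 2.
Check: h(-1) = -9. ✓

h(x) = 6x^3 - 4x^2 - 3x - 2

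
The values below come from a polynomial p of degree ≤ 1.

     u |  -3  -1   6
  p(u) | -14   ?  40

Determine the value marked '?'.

The 2 known points determine the degree-1 polynomial uniquely.
Write p(u) = au + b. Substituting each data point gives a linear system:
  -3a + b = -14
  6a + b = 40
Solving the system yields a = 6, b = 4.
So p(u) = 6u + 4.
Then p(-1) = -2.

-2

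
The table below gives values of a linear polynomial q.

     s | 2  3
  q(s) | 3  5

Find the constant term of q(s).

Write q(s) = as + b. Substituting each data point gives a linear system:
  2a + b = 3
  3a + b = 5
Solving the system yields a = 2, b = -1.
So q(s) = 2s - 1.
The constant term is -1.

-1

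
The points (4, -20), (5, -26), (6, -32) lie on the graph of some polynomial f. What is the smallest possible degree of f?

1

Forward differences of the values at u = 4, 5, 6:
  f  : -20  -26  -32
  Δ  : -6  -6
  Δ^2: 0
The first differences are constant (-6) and nonzero, while all higher differences vanish, so the minimal degree is 1.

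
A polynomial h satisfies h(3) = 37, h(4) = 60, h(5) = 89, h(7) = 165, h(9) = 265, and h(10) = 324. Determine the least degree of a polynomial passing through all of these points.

Divided differences on the nodes 3, 4, 5, 7, 9, 10:
  order 0: 37  60  89  165  265  324
  order 1: 23  29  38  50  59
  order 2: 3  3  3  3
  order 3: 0  0  0
  order 4: 0  0
  order 5: 0
The order-2 divided differences are all 3 (nonzero) and every higher order vanishes, so the data lies on a polynomial of degree exactly 2.

2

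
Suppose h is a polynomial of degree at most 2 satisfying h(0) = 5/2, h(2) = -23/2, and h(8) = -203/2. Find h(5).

Write h(u) = au^2 + bu + c. Substituting each data point gives a linear system:
  c = 5/2
  4a + 2b + c = -23/2
  64a + 8b + c = -203/2
Solving the system yields a = -1, b = -5, c = 5/2.
So h(u) = -u² - 5u + 5/2.
Then h(5) = -95/2.

-95/2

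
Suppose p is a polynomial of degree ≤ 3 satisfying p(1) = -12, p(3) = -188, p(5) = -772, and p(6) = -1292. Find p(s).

p(s) = -5s^3 - 6s^2 + s - 2

Using the Lagrange interpolation formula with nodes 1, 3, 5, 6:
  L_0(s) = (s - 3)(s - 5)(s - 6) / -40
  L_1(s) = (s - 1)(s - 5)(s - 6) / 12
  L_2(s) = (s - 1)(s - 3)(s - 6) / -8
  L_3(s) = (s - 1)(s - 3)(s - 5) / 15
Then p(s) = -12·L_0(s) - 188·L_1(s) - 772·L_2(s) - 1292·L_3(s).
Expanding and collecting terms gives p(s) = -5s³ - 6s² + s - 2.
Check: p(6) = -1292. ✓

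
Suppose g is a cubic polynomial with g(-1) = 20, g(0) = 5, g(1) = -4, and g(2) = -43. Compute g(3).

Forward differences of the values at x = -1, 0, 1, 2:
  g  : 20  5  -4  -43
  Δ  : -15  -9  -39
  Δ^2: 6  -30
  Δ^3: -36
The third differences are constant, confirming degree 3.
Interpolating (Newton forward form) and evaluating at x = 3 gives g(3) = -148.

-148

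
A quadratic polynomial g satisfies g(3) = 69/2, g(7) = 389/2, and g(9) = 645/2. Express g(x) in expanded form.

Using the Lagrange interpolation formula with nodes 3, 7, 9:
  L_0(x) = (x - 7)(x - 9) / 24
  L_1(x) = (x - 3)(x - 9) / -8
  L_2(x) = (x - 3)(x - 7) / 12
Then g(x) = 69/2·L_0(x) + 389/2·L_1(x) + 645/2·L_2(x).
Expanding and collecting terms gives g(x) = 4x^2 - 3/2.
Check: g(7) = 389/2. ✓

g(x) = 4x^2 - 3/2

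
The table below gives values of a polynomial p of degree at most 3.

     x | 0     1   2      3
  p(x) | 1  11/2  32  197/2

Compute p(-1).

1/2

Using the Lagrange interpolation formula with nodes 0, 1, 2, 3:
  L_0(x) = (x - 1)(x - 2)(x - 3) / -6
  L_1(x) = x(x - 2)(x - 3) / 2
  L_2(x) = x(x - 1)(x - 3) / -2
  L_3(x) = x(x - 1)(x - 2) / 6
Then p(x) = 1·L_0(x) + 11/2·L_1(x) + 32·L_2(x) + 197/2·L_3(x).
Expanding and collecting terms gives p(x) = 3x^3 + 2x^2 - (1/2)x + 1.
Evaluating at x = -1: p(-1) = 1/2.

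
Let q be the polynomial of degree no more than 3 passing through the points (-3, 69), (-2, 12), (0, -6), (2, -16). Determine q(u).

q(u) = -3u^3 + u^2 + 5u - 6

Using the Lagrange interpolation formula with nodes -3, -2, 0, 2:
  L_0(u) = (u + 2)u(u - 2) / -15
  L_1(u) = (u + 3)u(u - 2) / 8
  L_2(u) = (u + 3)(u + 2)(u - 2) / -12
  L_3(u) = (u + 3)(u + 2)u / 40
Then q(u) = 69·L_0(u) + 12·L_1(u) - 6·L_2(u) - 16·L_3(u).
Expanding and collecting terms gives q(u) = -3u^3 + u^2 + 5u - 6.
Check: q(-3) = 69. ✓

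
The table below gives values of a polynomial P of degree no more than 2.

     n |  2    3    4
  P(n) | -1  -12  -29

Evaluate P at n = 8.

Using the Lagrange interpolation formula with nodes 2, 3, 4:
  L_0(n) = (n - 3)(n - 4) / 2
  L_1(n) = (n - 2)(n - 4) / -1
  L_2(n) = (n - 2)(n - 3) / 2
Then P(n) = -1·L_0(n) - 12·L_1(n) - 29·L_2(n).
Expanding and collecting terms gives P(n) = -3n^2 + 4n + 3.
Evaluating at n = 8: P(8) = -157.

-157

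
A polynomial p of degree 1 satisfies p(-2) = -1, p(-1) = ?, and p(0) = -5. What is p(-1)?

-3

The 2 known points determine the degree-1 polynomial uniquely.
Write p(x) = ax + b. Substituting each data point gives a linear system:
  -2a + b = -1
  b = -5
Solving the system yields a = -2, b = -5.
So p(x) = -2x - 5.
Then p(-1) = -3.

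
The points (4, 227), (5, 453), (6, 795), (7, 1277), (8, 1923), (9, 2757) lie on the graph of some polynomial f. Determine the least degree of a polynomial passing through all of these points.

Forward differences of the values at x = 4, 5, 6, 7, 8, 9:
  f  : 227  453  795  1277  1923  2757
  Δ  : 226  342  482  646  834
  Δ^2: 116  140  164  188
  Δ^3: 24  24  24
  Δ^4: 0  0
  Δ^5: 0
The third differences are constant (24) and nonzero, while all higher differences vanish, so the minimal degree is 3.

3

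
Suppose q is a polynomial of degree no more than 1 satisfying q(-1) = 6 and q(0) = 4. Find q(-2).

8

Write q(t) = at + b. Substituting each data point gives a linear system:
  -a + b = 6
  b = 4
Solving the system yields a = -2, b = 4.
So q(t) = -2t + 4.
Then q(-2) = 8.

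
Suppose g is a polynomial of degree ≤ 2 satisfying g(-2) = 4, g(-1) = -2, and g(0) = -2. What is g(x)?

g(x) = 3x^2 + 3x - 2

Using the Lagrange interpolation formula with nodes -2, -1, 0:
  L_0(x) = (x + 1)x / 2
  L_1(x) = (x + 2)x / -1
  L_2(x) = (x + 2)(x + 1) / 2
Then g(x) = 4·L_0(x) - 2·L_1(x) - 2·L_2(x).
Expanding and collecting terms gives g(x) = 3x^2 + 3x - 2.
Check: g(-2) = 4. ✓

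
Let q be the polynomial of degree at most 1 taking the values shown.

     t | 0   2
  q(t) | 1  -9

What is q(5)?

Using the Lagrange interpolation formula with nodes 0, 2:
  L_0(t) = (t - 2) / -2
  L_1(t) = t / 2
Then q(t) = 1·L_0(t) - 9·L_1(t).
Expanding and collecting terms gives q(t) = -5t + 1.
Evaluating at t = 5: q(5) = -24.

-24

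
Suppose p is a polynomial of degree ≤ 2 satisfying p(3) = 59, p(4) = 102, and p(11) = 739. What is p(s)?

p(s) = 6s^2 + s + 2

Write p(s) = as^2 + bs + c. Substituting each data point gives a linear system:
  9a + 3b + c = 59
  16a + 4b + c = 102
  121a + 11b + c = 739
Solving the system yields a = 6, b = 1, c = 2.
So p(s) = 6s² + s + 2.
Check: p(11) = 739. ✓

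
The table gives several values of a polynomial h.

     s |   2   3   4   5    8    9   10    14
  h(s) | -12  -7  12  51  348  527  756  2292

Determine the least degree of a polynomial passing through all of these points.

Divided differences on the nodes 2, 3, 4, 5, 8, 9, 10, 14:
  order 0: -12  -7  12  51  348  527  756  2292
  order 1: 5  19  39  99  179  229  384
  order 2: 7  10  15  20  25  31
  order 3: 1  1  1  1  1
  order 4: 0  0  0  0
  order 5: 0  0  0
  order 6: 0  0
  order 7: 0
The order-3 divided differences are all 1 (nonzero) and every higher order vanishes, so the data lies on a polynomial of degree exactly 3.

3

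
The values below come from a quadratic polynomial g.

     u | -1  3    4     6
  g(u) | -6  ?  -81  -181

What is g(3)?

-46

The 3 known points determine the degree-2 polynomial uniquely.
Write g(u) = au^2 + bu + c. Substituting each data point gives a linear system:
  a - b + c = -6
  16a + 4b + c = -81
  36a + 6b + c = -181
Solving the system yields a = -5, b = 0, c = -1.
So g(u) = -5u^2 - 1.
Then g(3) = -46.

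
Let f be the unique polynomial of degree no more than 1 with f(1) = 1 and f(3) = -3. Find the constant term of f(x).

3

Write f(x) = ax + b. Substituting each data point gives a linear system:
  a + b = 1
  3a + b = -3
Solving the system yields a = -2, b = 3.
So f(x) = -2x + 3.
The constant term is 3.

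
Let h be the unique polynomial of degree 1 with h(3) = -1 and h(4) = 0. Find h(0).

Using the Lagrange interpolation formula with nodes 3, 4:
  L_0(u) = (u - 4) / -1
  L_1(u) = (u - 3) / 1
Then h(u) = -1·L_0(u) + 0·L_1(u).
Expanding and collecting terms gives h(u) = u - 4.
Evaluating at u = 0: h(0) = -4.

-4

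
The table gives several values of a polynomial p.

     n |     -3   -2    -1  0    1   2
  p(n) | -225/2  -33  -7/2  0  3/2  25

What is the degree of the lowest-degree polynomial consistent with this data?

3

Forward differences of the values at n = -3, -2, -1, 0, 1, 2:
  p  : -225/2  -33  -7/2  0  3/2  25
  Δ  : 159/2  59/2  7/2  3/2  47/2
  Δ^2: -50  -26  -2  22
  Δ^3: 24  24  24
  Δ^4: 0  0
  Δ^5: 0
The third differences are constant (24) and nonzero, while all higher differences vanish, so the minimal degree is 3.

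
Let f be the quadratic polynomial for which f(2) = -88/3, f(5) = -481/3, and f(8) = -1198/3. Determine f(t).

f(t) = -6t^2 - (5/3)t - 2

Write f(t) = at^2 + bt + c. Substituting each data point gives a linear system:
  4a + 2b + c = -88/3
  25a + 5b + c = -481/3
  64a + 8b + c = -1198/3
Solving the system yields a = -6, b = -5/3, c = -2.
So f(t) = -6t² - (5/3)t - 2.
Check: f(8) = -1198/3. ✓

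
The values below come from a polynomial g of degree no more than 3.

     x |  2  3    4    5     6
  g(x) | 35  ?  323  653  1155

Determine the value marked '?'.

129

The 4 known points determine the degree-3 polynomial uniquely.
Write g(x) = ax^3 + bx^2 + cx + d. Substituting each data point gives a linear system:
  8a + 4b + 2c + d = 35
  64a + 16b + 4c + d = 323
  125a + 25b + 5c + d = 653
  216a + 36b + 6c + d = 1155
Solving the system yields a = 6, b = -4, c = 0, d = 3.
So g(x) = 6x^3 - 4x^2 + 3.
Then g(3) = 129.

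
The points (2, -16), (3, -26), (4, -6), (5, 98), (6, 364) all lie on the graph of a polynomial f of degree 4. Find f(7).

Using the Lagrange interpolation formula with nodes 2, 3, 4, 5, 6:
  L_0(x) = (x - 3)(x - 4)(x - 5)(x - 6) / 24
  L_1(x) = (x - 2)(x - 4)(x - 5)(x - 6) / -6
  L_2(x) = (x - 2)(x - 3)(x - 5)(x - 6) / 4
  L_3(x) = (x - 2)(x - 3)(x - 4)(x - 6) / -6
  L_4(x) = (x - 2)(x - 3)(x - 4)(x - 5) / 24
Then f(x) = -16·L_0(x) - 26·L_1(x) - 6·L_2(x) + 98·L_3(x) + 364·L_4(x).
Expanding and collecting terms gives f(x) = x⁴ - 5x³ + 5x² - 5x - 2.
Evaluating at x = 7: f(7) = 894.

894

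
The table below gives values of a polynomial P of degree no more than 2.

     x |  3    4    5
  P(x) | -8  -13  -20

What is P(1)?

Write P(x) = ax^2 + bx + c. Substituting each data point gives a linear system:
  9a + 3b + c = -8
  16a + 4b + c = -13
  25a + 5b + c = -20
Solving the system yields a = -1, b = 2, c = -5.
So P(x) = -x^2 + 2x - 5.
Then P(1) = -4.

-4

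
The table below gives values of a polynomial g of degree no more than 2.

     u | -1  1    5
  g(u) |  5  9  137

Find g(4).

90

Using the Lagrange interpolation formula with nodes -1, 1, 5:
  L_0(u) = (u - 1)(u - 5) / 12
  L_1(u) = (u + 1)(u - 5) / -8
  L_2(u) = (u + 1)(u - 1) / 24
Then g(u) = 5·L_0(u) + 9·L_1(u) + 137·L_2(u).
Expanding and collecting terms gives g(u) = 5u^2 + 2u + 2.
Evaluating at u = 4: g(4) = 90.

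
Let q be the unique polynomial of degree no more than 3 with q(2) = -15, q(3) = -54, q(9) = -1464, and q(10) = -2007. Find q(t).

Using the Lagrange interpolation formula with nodes 2, 3, 9, 10:
  L_0(t) = (t - 3)(t - 9)(t - 10) / -56
  L_1(t) = (t - 2)(t - 9)(t - 10) / 42
  L_2(t) = (t - 2)(t - 3)(t - 10) / -42
  L_3(t) = (t - 2)(t - 3)(t - 9) / 56
Then q(t) = -15·L_0(t) - 54·L_1(t) - 1464·L_2(t) - 2007·L_3(t).
Expanding and collecting terms gives q(t) = -2t³ - t + 3.
Check: q(2) = -15. ✓

q(t) = -2t^3 - t + 3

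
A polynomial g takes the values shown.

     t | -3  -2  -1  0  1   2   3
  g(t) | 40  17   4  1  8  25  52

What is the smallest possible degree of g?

Forward differences of the values at t = -3, -2, -1, 0, 1, 2, 3:
  g  : 40  17  4  1  8  25  52
  Δ  : -23  -13  -3  7  17  27
  Δ^2: 10  10  10  10  10
  Δ^3: 0  0  0  0
  Δ^4: 0  0  0
  Δ^5: 0  0
  Δ^6: 0
The second differences are constant (10) and nonzero, while all higher differences vanish, so the minimal degree is 2.

2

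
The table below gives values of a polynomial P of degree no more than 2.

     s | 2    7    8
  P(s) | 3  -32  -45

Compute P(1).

4

Using the Lagrange interpolation formula with nodes 2, 7, 8:
  L_0(s) = (s - 7)(s - 8) / 30
  L_1(s) = (s - 2)(s - 8) / -5
  L_2(s) = (s - 2)(s - 7) / 6
Then P(s) = 3·L_0(s) - 32·L_1(s) - 45·L_2(s).
Expanding and collecting terms gives P(s) = -s^2 + 2s + 3.
Evaluating at s = 1: P(1) = 4.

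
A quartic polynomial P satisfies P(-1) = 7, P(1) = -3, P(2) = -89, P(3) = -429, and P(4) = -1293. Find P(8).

Write P(x) = ax^4 + bx^3 + cx^2 + dx + e. Substituting each data point gives a linear system:
  a - b + c - d + e = 7
  a + b + c + d + e = -3
  16a + 8b + 4c + 2d + e = -89
  81a + 27b + 9c + 3d + e = -429
  256a + 64b + 16c + 4d + e = -1293
Solving the system yields a = -4, b = -5, c = 3, d = 0, e = 3.
So P(x) = -4x⁴ - 5x³ + 3x² + 3.
Then P(8) = -18749.

-18749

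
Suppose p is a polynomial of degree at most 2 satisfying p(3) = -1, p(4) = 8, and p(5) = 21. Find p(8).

Using the Lagrange interpolation formula with nodes 3, 4, 5:
  L_0(s) = (s - 4)(s - 5) / 2
  L_1(s) = (s - 3)(s - 5) / -1
  L_2(s) = (s - 3)(s - 4) / 2
Then p(s) = -1·L_0(s) + 8·L_1(s) + 21·L_2(s).
Expanding and collecting terms gives p(s) = 2s^2 - 5s - 4.
Evaluating at s = 8: p(8) = 84.

84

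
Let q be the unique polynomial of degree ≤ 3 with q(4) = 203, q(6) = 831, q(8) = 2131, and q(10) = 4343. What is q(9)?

Write q(x) = ax^3 + bx^2 + cx + d. Substituting each data point gives a linear system:
  64a + 16b + 4c + d = 203
  216a + 36b + 6c + d = 831
  512a + 64b + 8c + d = 2131
  1000a + 100b + 10c + d = 4343
Solving the system yields a = 5, b = -6, c = -6, d = 3.
So q(x) = 5x^3 - 6x^2 - 6x + 3.
Then q(9) = 3108.

3108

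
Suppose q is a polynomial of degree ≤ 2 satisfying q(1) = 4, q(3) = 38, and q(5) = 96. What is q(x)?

q(x) = 3x^2 + 5x - 4

Using the Lagrange interpolation formula with nodes 1, 3, 5:
  L_0(x) = (x - 3)(x - 5) / 8
  L_1(x) = (x - 1)(x - 5) / -4
  L_2(x) = (x - 1)(x - 3) / 8
Then q(x) = 4·L_0(x) + 38·L_1(x) + 96·L_2(x).
Expanding and collecting terms gives q(x) = 3x^2 + 5x - 4.
Check: q(3) = 38. ✓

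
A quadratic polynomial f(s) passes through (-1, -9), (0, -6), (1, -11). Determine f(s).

Using the Lagrange interpolation formula with nodes -1, 0, 1:
  L_0(s) = s(s - 1) / 2
  L_1(s) = (s + 1)(s - 1) / -1
  L_2(s) = (s + 1)s / 2
Then f(s) = -9·L_0(s) - 6·L_1(s) - 11·L_2(s).
Expanding and collecting terms gives f(s) = -4s^2 - s - 6.
Check: f(-1) = -9. ✓

f(s) = -4s^2 - s - 6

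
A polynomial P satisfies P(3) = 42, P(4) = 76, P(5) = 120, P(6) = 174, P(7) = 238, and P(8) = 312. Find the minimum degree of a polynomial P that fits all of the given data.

Forward differences of the values at u = 3, 4, 5, 6, 7, 8:
  P  : 42  76  120  174  238  312
  Δ  : 34  44  54  64  74
  Δ^2: 10  10  10  10
  Δ^3: 0  0  0
  Δ^4: 0  0
  Δ^5: 0
The second differences are constant (10) and nonzero, while all higher differences vanish, so the minimal degree is 2.

2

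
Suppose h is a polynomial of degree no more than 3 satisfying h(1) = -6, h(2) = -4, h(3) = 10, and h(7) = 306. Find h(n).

h(n) = n^3 - 5n - 2

Using the Lagrange interpolation formula with nodes 1, 2, 3, 7:
  L_0(n) = (n - 2)(n - 3)(n - 7) / -12
  L_1(n) = (n - 1)(n - 3)(n - 7) / 5
  L_2(n) = (n - 1)(n - 2)(n - 7) / -8
  L_3(n) = (n - 1)(n - 2)(n - 3) / 120
Then h(n) = -6·L_0(n) - 4·L_1(n) + 10·L_2(n) + 306·L_3(n).
Expanding and collecting terms gives h(n) = n^3 - 5n - 2.
Check: h(7) = 306. ✓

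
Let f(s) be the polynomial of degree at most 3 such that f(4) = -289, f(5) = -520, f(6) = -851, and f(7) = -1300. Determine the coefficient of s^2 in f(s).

-5

Write f(s) = as^3 + bs^2 + cs + d. Substituting each data point gives a linear system:
  64a + 16b + 4c + d = -289
  125a + 25b + 5c + d = -520
  216a + 36b + 6c + d = -851
  343a + 49b + 7c + d = -1300
Solving the system yields a = -3, b = -5, c = -3, d = -5.
So f(s) = -3s^3 - 5s^2 - 3s - 5.
The coefficient of s^2 is -5.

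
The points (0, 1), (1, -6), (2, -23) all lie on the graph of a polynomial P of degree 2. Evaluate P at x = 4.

-87

Forward differences of the values at x = 0, 1, 2:
  P  : 1  -6  -23
  Δ  : -7  -17
  Δ^2: -10
The second differences are constant, confirming degree 2.
Interpolating (Newton forward form) and evaluating at x = 4 gives P(4) = -87.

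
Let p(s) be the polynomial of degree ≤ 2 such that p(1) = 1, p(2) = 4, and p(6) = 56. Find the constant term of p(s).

Write p(s) = as^2 + bs + c. Substituting each data point gives a linear system:
  a + b + c = 1
  4a + 2b + c = 4
  36a + 6b + c = 56
Solving the system yields a = 2, b = -3, c = 2.
So p(s) = 2s² - 3s + 2.
The constant term is 2.

2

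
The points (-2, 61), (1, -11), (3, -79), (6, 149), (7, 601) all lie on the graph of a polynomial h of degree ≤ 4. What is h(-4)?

Write h(n) = an^4 + bn^3 + cn^2 + dn + e. Substituting each data point gives a linear system:
  16a - 8b + 4c - 2d + e = 61
  a + b + c + d + e = -11
  81a + 27b + 9c + 3d + e = -79
  1296a + 216b + 36c + 6d + e = 149
  2401a + 343b + 49c + 7d + e = 601
Solving the system yields a = 1, b = -5, c = -1, d = -5, e = -1.
So h(n) = n^4 - 5n^3 - n^2 - 5n - 1.
Then h(-4) = 579.

579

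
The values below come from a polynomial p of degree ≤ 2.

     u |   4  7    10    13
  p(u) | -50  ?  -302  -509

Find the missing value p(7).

On equispaced nodes a degree-2 polynomial has vanishing third forward difference, so
  - p(4) + 3·p(7) - 3·p(10) + p(13) = 0.
Substituting the known values and solving for p(7):
  3·p(7) = -447
  p(7) = -149.

-149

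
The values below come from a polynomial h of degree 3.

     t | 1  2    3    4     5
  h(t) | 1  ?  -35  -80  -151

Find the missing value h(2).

-10

The 4 known points determine the degree-3 polynomial uniquely.
Write h(t) = at^3 + bt^2 + ct + d. Substituting each data point gives a linear system:
  a + b + c + d = 1
  27a + 9b + 3c + d = -35
  64a + 16b + 4c + d = -80
  125a + 25b + 5c + d = -151
Solving the system yields a = -1, b = -1, c = -1, d = 4.
So h(t) = -t^3 - t^2 - t + 4.
Then h(2) = -10.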